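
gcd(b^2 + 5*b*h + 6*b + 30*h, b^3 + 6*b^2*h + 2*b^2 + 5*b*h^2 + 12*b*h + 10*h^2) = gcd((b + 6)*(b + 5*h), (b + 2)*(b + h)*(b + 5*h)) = b + 5*h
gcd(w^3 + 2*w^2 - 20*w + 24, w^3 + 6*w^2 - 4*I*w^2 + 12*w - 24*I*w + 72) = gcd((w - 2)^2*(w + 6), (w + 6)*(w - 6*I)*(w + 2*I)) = w + 6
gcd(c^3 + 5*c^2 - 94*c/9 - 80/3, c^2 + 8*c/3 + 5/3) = c + 5/3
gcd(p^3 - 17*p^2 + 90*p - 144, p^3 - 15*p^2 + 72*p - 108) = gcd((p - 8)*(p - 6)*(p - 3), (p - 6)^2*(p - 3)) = p^2 - 9*p + 18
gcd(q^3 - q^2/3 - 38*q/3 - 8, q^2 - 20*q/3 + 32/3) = q - 4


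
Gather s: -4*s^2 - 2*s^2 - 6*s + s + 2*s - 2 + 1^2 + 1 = -6*s^2 - 3*s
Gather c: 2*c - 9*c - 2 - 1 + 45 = 42 - 7*c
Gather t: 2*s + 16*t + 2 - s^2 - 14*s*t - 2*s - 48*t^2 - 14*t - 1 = -s^2 - 48*t^2 + t*(2 - 14*s) + 1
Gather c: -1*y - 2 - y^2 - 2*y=-y^2 - 3*y - 2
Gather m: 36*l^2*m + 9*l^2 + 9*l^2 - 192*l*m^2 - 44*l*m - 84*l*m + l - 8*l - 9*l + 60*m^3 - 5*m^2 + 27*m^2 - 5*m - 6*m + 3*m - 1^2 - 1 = 18*l^2 - 16*l + 60*m^3 + m^2*(22 - 192*l) + m*(36*l^2 - 128*l - 8) - 2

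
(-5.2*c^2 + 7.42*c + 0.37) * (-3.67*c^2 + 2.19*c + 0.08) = 19.084*c^4 - 38.6194*c^3 + 14.4759*c^2 + 1.4039*c + 0.0296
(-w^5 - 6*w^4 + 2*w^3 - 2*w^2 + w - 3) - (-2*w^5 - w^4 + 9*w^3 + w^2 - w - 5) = w^5 - 5*w^4 - 7*w^3 - 3*w^2 + 2*w + 2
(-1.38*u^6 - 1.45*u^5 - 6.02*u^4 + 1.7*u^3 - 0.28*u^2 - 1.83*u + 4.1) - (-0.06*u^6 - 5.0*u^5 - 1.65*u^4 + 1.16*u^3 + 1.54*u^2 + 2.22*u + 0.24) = -1.32*u^6 + 3.55*u^5 - 4.37*u^4 + 0.54*u^3 - 1.82*u^2 - 4.05*u + 3.86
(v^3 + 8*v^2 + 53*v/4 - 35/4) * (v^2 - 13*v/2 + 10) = v^5 + 3*v^4/2 - 115*v^3/4 - 119*v^2/8 + 1515*v/8 - 175/2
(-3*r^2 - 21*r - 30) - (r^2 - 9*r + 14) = -4*r^2 - 12*r - 44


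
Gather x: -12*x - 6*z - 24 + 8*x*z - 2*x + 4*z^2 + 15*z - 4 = x*(8*z - 14) + 4*z^2 + 9*z - 28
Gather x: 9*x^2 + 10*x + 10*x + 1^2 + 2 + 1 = 9*x^2 + 20*x + 4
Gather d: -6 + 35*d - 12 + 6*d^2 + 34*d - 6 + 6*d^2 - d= 12*d^2 + 68*d - 24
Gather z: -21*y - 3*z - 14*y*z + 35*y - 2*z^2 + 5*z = 14*y - 2*z^2 + z*(2 - 14*y)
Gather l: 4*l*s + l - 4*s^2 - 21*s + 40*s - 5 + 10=l*(4*s + 1) - 4*s^2 + 19*s + 5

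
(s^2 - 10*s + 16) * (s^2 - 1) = s^4 - 10*s^3 + 15*s^2 + 10*s - 16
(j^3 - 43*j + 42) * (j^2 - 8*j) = j^5 - 8*j^4 - 43*j^3 + 386*j^2 - 336*j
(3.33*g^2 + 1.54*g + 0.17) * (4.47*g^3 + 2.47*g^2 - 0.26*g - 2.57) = 14.8851*g^5 + 15.1089*g^4 + 3.6979*g^3 - 8.5386*g^2 - 4.002*g - 0.4369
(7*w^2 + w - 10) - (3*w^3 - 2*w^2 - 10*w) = -3*w^3 + 9*w^2 + 11*w - 10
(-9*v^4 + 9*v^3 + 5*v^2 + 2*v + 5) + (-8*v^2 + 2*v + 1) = -9*v^4 + 9*v^3 - 3*v^2 + 4*v + 6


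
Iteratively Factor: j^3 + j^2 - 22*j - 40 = (j - 5)*(j^2 + 6*j + 8) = (j - 5)*(j + 2)*(j + 4)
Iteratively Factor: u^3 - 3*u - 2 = (u - 2)*(u^2 + 2*u + 1) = (u - 2)*(u + 1)*(u + 1)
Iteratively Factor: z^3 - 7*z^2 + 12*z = (z - 3)*(z^2 - 4*z) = (z - 4)*(z - 3)*(z)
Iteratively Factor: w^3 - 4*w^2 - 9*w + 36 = (w - 3)*(w^2 - w - 12) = (w - 3)*(w + 3)*(w - 4)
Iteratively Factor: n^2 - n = (n - 1)*(n)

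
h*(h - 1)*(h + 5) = h^3 + 4*h^2 - 5*h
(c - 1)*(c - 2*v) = c^2 - 2*c*v - c + 2*v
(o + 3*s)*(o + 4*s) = o^2 + 7*o*s + 12*s^2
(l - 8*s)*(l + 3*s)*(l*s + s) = l^3*s - 5*l^2*s^2 + l^2*s - 24*l*s^3 - 5*l*s^2 - 24*s^3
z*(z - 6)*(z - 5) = z^3 - 11*z^2 + 30*z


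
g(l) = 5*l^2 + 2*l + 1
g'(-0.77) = -5.70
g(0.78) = 5.60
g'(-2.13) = -19.30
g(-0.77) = 2.42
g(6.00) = 193.00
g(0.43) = 2.78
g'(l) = 10*l + 2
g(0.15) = 1.41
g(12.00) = 745.00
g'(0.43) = 6.30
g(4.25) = 99.81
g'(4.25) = 44.50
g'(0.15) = 3.50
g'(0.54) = 7.40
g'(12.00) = 122.00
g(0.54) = 3.54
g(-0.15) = 0.81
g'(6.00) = 62.00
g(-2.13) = 19.42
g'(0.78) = 9.80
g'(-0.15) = 0.50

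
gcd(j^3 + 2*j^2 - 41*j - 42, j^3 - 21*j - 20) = j + 1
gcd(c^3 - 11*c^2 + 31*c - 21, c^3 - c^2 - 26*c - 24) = 1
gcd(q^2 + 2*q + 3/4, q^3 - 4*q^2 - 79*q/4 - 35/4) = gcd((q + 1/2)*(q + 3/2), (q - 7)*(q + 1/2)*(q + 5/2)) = q + 1/2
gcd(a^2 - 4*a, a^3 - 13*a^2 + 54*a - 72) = a - 4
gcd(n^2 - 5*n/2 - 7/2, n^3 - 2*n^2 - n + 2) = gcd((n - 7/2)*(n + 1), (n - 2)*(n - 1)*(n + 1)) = n + 1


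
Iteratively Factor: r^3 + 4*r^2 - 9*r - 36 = (r - 3)*(r^2 + 7*r + 12) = (r - 3)*(r + 4)*(r + 3)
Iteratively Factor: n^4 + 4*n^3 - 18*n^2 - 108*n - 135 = (n - 5)*(n^3 + 9*n^2 + 27*n + 27) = (n - 5)*(n + 3)*(n^2 + 6*n + 9) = (n - 5)*(n + 3)^2*(n + 3)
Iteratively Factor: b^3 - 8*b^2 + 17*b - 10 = (b - 1)*(b^2 - 7*b + 10) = (b - 5)*(b - 1)*(b - 2)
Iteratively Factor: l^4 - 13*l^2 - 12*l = (l - 4)*(l^3 + 4*l^2 + 3*l) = (l - 4)*(l + 1)*(l^2 + 3*l) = (l - 4)*(l + 1)*(l + 3)*(l)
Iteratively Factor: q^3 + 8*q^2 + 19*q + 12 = (q + 4)*(q^2 + 4*q + 3) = (q + 3)*(q + 4)*(q + 1)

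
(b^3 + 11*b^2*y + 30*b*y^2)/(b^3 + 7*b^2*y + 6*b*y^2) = (b + 5*y)/(b + y)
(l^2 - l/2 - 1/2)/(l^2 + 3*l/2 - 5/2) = (2*l + 1)/(2*l + 5)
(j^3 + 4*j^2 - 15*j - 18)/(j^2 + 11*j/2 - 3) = 2*(j^2 - 2*j - 3)/(2*j - 1)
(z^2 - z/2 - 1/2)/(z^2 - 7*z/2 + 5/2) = (2*z + 1)/(2*z - 5)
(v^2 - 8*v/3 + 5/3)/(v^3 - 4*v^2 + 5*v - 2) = (v - 5/3)/(v^2 - 3*v + 2)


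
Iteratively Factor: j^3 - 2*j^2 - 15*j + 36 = (j - 3)*(j^2 + j - 12) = (j - 3)^2*(j + 4)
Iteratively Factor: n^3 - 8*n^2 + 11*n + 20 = (n - 5)*(n^2 - 3*n - 4) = (n - 5)*(n - 4)*(n + 1)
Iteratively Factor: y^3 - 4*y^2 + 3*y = (y)*(y^2 - 4*y + 3) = y*(y - 3)*(y - 1)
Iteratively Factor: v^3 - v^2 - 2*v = (v - 2)*(v^2 + v) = v*(v - 2)*(v + 1)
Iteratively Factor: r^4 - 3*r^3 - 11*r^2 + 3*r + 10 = (r + 1)*(r^3 - 4*r^2 - 7*r + 10) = (r + 1)*(r + 2)*(r^2 - 6*r + 5) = (r - 5)*(r + 1)*(r + 2)*(r - 1)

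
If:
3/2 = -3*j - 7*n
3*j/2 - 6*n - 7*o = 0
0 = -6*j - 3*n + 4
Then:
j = 65/66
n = -7/11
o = 233/308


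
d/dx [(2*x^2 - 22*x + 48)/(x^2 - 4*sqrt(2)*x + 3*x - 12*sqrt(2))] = 2*((2*x - 11)*(x^2 - 4*sqrt(2)*x + 3*x - 12*sqrt(2)) - (2*x - 4*sqrt(2) + 3)*(x^2 - 11*x + 24))/(x^2 - 4*sqrt(2)*x + 3*x - 12*sqrt(2))^2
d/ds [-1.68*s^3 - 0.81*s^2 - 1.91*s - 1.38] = -5.04*s^2 - 1.62*s - 1.91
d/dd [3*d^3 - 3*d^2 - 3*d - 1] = 9*d^2 - 6*d - 3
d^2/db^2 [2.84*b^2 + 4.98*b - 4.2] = 5.68000000000000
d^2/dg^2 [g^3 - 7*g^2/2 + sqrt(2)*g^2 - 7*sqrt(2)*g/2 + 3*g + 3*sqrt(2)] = 6*g - 7 + 2*sqrt(2)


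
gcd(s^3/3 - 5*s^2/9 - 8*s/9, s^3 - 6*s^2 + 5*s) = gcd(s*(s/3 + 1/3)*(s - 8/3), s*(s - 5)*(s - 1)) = s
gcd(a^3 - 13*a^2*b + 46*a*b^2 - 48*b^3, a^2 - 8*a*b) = a - 8*b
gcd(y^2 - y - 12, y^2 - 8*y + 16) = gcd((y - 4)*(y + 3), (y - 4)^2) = y - 4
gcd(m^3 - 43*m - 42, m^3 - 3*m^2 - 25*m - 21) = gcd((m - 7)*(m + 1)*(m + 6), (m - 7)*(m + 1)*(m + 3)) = m^2 - 6*m - 7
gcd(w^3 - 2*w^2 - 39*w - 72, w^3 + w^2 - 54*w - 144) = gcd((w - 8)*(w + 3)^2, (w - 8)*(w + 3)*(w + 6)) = w^2 - 5*w - 24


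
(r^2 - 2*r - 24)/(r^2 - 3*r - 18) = (r + 4)/(r + 3)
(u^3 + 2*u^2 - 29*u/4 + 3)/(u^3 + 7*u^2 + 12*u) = (u^2 - 2*u + 3/4)/(u*(u + 3))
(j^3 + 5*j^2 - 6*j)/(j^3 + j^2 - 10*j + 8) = j*(j + 6)/(j^2 + 2*j - 8)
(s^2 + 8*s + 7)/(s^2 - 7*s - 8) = (s + 7)/(s - 8)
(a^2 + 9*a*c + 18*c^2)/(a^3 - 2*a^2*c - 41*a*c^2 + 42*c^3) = (a + 3*c)/(a^2 - 8*a*c + 7*c^2)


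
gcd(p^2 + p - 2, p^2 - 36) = 1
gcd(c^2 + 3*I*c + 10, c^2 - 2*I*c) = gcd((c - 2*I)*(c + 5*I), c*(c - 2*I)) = c - 2*I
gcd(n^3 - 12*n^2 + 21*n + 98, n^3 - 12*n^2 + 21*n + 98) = n^3 - 12*n^2 + 21*n + 98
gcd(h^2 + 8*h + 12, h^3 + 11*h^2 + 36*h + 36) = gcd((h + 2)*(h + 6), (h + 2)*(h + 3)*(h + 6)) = h^2 + 8*h + 12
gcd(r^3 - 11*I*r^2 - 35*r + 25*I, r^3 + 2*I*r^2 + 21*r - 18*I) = r - I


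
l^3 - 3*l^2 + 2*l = l*(l - 2)*(l - 1)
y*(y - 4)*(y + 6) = y^3 + 2*y^2 - 24*y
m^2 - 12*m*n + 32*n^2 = (m - 8*n)*(m - 4*n)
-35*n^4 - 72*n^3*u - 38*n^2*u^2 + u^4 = (-7*n + u)*(n + u)^2*(5*n + u)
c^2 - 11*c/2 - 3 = (c - 6)*(c + 1/2)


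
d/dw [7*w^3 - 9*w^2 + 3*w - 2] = 21*w^2 - 18*w + 3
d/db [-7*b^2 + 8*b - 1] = 8 - 14*b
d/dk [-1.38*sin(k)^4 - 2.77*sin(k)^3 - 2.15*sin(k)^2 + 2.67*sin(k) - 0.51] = (-5.52*sin(k)^3 - 8.31*sin(k)^2 - 4.3*sin(k) + 2.67)*cos(k)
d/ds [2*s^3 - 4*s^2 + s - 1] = 6*s^2 - 8*s + 1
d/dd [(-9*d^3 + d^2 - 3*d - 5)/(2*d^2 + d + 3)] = 2*(-9*d^4 - 9*d^3 - 37*d^2 + 13*d - 2)/(4*d^4 + 4*d^3 + 13*d^2 + 6*d + 9)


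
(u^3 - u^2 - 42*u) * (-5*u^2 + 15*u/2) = -5*u^5 + 25*u^4/2 + 405*u^3/2 - 315*u^2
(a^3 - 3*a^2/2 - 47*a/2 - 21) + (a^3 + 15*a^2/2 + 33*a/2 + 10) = 2*a^3 + 6*a^2 - 7*a - 11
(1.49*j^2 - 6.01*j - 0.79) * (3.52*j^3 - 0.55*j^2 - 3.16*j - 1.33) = 5.2448*j^5 - 21.9747*j^4 - 4.1837*j^3 + 17.4444*j^2 + 10.4897*j + 1.0507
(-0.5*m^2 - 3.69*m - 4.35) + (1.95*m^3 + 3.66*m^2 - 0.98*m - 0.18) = 1.95*m^3 + 3.16*m^2 - 4.67*m - 4.53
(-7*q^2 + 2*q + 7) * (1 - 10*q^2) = 70*q^4 - 20*q^3 - 77*q^2 + 2*q + 7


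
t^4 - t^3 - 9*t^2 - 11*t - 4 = (t - 4)*(t + 1)^3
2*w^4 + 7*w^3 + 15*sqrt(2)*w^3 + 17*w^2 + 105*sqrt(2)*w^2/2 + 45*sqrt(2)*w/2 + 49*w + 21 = (w + 3)*(w + 7*sqrt(2))*(sqrt(2)*w + 1)*(sqrt(2)*w + sqrt(2)/2)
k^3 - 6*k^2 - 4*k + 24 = (k - 6)*(k - 2)*(k + 2)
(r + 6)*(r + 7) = r^2 + 13*r + 42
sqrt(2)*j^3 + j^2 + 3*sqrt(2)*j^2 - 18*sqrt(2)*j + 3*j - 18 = (j - 3)*(j + 6)*(sqrt(2)*j + 1)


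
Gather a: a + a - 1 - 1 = 2*a - 2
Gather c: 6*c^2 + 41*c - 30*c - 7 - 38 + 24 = 6*c^2 + 11*c - 21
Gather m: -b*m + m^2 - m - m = m^2 + m*(-b - 2)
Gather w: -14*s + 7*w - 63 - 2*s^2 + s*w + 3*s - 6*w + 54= -2*s^2 - 11*s + w*(s + 1) - 9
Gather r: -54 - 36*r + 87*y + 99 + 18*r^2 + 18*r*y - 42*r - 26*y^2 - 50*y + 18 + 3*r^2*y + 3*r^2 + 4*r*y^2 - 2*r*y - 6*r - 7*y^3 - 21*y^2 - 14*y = r^2*(3*y + 21) + r*(4*y^2 + 16*y - 84) - 7*y^3 - 47*y^2 + 23*y + 63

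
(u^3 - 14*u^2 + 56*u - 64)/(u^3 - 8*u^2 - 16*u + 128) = (u - 2)/(u + 4)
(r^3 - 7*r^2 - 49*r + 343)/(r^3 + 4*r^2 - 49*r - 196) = (r - 7)/(r + 4)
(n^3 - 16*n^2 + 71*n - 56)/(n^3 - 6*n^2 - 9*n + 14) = (n - 8)/(n + 2)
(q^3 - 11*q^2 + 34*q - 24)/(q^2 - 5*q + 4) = q - 6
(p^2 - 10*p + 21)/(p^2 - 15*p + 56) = (p - 3)/(p - 8)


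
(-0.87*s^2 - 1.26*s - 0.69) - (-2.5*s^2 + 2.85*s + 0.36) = 1.63*s^2 - 4.11*s - 1.05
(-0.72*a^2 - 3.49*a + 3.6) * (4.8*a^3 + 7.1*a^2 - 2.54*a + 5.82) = -3.456*a^5 - 21.864*a^4 - 5.6702*a^3 + 30.2342*a^2 - 29.4558*a + 20.952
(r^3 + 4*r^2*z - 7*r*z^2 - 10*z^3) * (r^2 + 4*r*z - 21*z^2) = r^5 + 8*r^4*z - 12*r^3*z^2 - 122*r^2*z^3 + 107*r*z^4 + 210*z^5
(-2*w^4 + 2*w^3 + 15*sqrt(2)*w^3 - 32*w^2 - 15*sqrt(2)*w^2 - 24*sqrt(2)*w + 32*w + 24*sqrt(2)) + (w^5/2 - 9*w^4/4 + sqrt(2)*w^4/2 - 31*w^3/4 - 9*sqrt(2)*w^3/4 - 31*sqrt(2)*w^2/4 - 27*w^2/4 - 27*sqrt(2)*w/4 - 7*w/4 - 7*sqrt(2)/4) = w^5/2 - 17*w^4/4 + sqrt(2)*w^4/2 - 23*w^3/4 + 51*sqrt(2)*w^3/4 - 155*w^2/4 - 91*sqrt(2)*w^2/4 - 123*sqrt(2)*w/4 + 121*w/4 + 89*sqrt(2)/4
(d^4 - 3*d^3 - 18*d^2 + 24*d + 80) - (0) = d^4 - 3*d^3 - 18*d^2 + 24*d + 80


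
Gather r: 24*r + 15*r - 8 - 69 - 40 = 39*r - 117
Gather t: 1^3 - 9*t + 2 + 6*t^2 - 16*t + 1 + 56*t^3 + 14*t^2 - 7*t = 56*t^3 + 20*t^2 - 32*t + 4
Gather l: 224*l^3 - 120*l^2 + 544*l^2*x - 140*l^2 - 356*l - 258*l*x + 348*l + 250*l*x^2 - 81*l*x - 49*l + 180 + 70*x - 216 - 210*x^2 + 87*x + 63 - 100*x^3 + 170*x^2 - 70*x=224*l^3 + l^2*(544*x - 260) + l*(250*x^2 - 339*x - 57) - 100*x^3 - 40*x^2 + 87*x + 27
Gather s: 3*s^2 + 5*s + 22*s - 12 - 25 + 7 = 3*s^2 + 27*s - 30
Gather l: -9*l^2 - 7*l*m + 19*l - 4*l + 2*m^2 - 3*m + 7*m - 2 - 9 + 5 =-9*l^2 + l*(15 - 7*m) + 2*m^2 + 4*m - 6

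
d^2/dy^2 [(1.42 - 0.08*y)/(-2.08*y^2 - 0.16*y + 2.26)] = ((5.8816 - 0.9984*y)*(2.08*y^2 + 0.16*y - 2.26) + (0.08*y - 1.42)*(4.16*y + 0.16)*(8.32*y + 0.32))/(2.08*y^2 + 0.16*y - 2.26)^3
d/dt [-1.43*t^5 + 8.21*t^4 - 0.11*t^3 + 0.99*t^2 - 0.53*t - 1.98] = -7.15*t^4 + 32.84*t^3 - 0.33*t^2 + 1.98*t - 0.53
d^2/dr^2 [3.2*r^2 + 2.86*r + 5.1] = 6.40000000000000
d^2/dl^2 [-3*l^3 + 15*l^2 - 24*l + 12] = 30 - 18*l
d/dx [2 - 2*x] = -2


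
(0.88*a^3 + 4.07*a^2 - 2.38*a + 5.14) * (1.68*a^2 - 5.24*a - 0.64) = 1.4784*a^5 + 2.2264*a^4 - 25.8884*a^3 + 18.5016*a^2 - 25.4104*a - 3.2896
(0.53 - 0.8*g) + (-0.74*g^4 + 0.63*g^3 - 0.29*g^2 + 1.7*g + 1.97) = -0.74*g^4 + 0.63*g^3 - 0.29*g^2 + 0.9*g + 2.5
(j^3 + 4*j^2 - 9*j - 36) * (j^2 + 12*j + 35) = j^5 + 16*j^4 + 74*j^3 - 4*j^2 - 747*j - 1260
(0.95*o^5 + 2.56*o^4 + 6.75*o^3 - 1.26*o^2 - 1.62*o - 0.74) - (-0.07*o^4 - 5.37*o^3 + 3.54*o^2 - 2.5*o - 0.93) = 0.95*o^5 + 2.63*o^4 + 12.12*o^3 - 4.8*o^2 + 0.88*o + 0.19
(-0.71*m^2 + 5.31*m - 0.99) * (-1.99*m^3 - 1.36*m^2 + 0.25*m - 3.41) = 1.4129*m^5 - 9.6013*m^4 - 5.429*m^3 + 5.095*m^2 - 18.3546*m + 3.3759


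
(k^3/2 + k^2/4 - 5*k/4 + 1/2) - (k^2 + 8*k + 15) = k^3/2 - 3*k^2/4 - 37*k/4 - 29/2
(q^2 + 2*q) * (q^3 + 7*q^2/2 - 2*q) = q^5 + 11*q^4/2 + 5*q^3 - 4*q^2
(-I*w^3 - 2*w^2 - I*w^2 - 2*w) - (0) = -I*w^3 - 2*w^2 - I*w^2 - 2*w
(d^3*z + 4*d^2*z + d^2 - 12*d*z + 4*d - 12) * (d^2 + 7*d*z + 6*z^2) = d^5*z + 7*d^4*z^2 + 4*d^4*z + d^4 + 6*d^3*z^3 + 28*d^3*z^2 - 5*d^3*z + 4*d^3 + 24*d^2*z^3 - 78*d^2*z^2 + 28*d^2*z - 12*d^2 - 72*d*z^3 + 24*d*z^2 - 84*d*z - 72*z^2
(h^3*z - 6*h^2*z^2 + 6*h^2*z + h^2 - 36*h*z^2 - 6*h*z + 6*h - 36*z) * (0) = 0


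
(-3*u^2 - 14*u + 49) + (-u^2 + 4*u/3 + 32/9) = -4*u^2 - 38*u/3 + 473/9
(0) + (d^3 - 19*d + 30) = d^3 - 19*d + 30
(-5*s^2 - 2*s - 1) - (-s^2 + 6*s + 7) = -4*s^2 - 8*s - 8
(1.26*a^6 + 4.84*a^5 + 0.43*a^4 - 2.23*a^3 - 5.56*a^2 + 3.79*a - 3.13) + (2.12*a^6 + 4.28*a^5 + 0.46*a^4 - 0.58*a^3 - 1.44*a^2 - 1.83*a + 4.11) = 3.38*a^6 + 9.12*a^5 + 0.89*a^4 - 2.81*a^3 - 7.0*a^2 + 1.96*a + 0.98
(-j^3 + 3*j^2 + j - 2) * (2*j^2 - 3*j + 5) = -2*j^5 + 9*j^4 - 12*j^3 + 8*j^2 + 11*j - 10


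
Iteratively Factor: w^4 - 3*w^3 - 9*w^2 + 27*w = (w - 3)*(w^3 - 9*w) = (w - 3)*(w + 3)*(w^2 - 3*w) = w*(w - 3)*(w + 3)*(w - 3)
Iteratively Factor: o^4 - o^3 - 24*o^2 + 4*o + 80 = (o - 2)*(o^3 + o^2 - 22*o - 40) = (o - 2)*(o + 2)*(o^2 - o - 20) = (o - 2)*(o + 2)*(o + 4)*(o - 5)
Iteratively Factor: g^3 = (g)*(g^2) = g^2*(g)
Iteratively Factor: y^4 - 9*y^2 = (y - 3)*(y^3 + 3*y^2) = y*(y - 3)*(y^2 + 3*y) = y*(y - 3)*(y + 3)*(y)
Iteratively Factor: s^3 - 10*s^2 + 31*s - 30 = (s - 5)*(s^2 - 5*s + 6) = (s - 5)*(s - 3)*(s - 2)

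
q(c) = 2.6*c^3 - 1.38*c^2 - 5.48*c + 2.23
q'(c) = 7.8*c^2 - 2.76*c - 5.48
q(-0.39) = 4.00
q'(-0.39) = -3.22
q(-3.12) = -73.07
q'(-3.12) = 79.06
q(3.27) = 60.47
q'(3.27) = 68.90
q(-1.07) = 3.33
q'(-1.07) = 6.40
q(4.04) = 129.01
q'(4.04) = 110.68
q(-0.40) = 4.03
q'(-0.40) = -3.13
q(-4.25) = -199.00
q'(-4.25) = 147.14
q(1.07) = -2.03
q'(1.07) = 0.50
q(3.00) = 43.57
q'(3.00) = 56.44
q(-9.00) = -1955.63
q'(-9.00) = 651.16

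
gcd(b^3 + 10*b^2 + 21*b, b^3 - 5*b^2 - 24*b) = b^2 + 3*b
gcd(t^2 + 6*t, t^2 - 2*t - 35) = 1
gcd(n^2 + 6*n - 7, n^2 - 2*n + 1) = n - 1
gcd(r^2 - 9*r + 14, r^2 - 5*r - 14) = r - 7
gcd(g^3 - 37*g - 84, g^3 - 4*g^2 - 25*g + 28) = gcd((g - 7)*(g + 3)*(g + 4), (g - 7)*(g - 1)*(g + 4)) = g^2 - 3*g - 28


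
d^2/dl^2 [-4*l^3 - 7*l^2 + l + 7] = -24*l - 14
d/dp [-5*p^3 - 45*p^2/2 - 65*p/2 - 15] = -15*p^2 - 45*p - 65/2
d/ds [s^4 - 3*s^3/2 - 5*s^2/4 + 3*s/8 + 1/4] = 4*s^3 - 9*s^2/2 - 5*s/2 + 3/8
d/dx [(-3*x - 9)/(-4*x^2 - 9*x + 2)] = 3*(4*x^2 + 9*x - (x + 3)*(8*x + 9) - 2)/(4*x^2 + 9*x - 2)^2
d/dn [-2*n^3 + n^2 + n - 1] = -6*n^2 + 2*n + 1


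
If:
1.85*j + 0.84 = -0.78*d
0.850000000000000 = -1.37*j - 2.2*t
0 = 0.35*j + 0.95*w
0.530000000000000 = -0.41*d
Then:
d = -1.29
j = 0.09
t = -0.44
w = -0.03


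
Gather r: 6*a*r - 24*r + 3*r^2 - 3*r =3*r^2 + r*(6*a - 27)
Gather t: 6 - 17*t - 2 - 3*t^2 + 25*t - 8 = -3*t^2 + 8*t - 4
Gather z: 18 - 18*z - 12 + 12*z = 6 - 6*z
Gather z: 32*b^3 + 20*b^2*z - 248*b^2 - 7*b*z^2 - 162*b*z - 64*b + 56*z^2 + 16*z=32*b^3 - 248*b^2 - 64*b + z^2*(56 - 7*b) + z*(20*b^2 - 162*b + 16)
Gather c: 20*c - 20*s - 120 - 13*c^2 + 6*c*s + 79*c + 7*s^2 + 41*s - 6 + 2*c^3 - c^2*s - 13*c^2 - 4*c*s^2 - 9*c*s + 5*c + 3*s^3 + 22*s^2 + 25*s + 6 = 2*c^3 + c^2*(-s - 26) + c*(-4*s^2 - 3*s + 104) + 3*s^3 + 29*s^2 + 46*s - 120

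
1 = 1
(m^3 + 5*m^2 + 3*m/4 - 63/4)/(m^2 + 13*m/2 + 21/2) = m - 3/2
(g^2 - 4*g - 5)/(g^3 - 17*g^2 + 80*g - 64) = (g^2 - 4*g - 5)/(g^3 - 17*g^2 + 80*g - 64)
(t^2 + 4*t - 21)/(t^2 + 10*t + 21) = (t - 3)/(t + 3)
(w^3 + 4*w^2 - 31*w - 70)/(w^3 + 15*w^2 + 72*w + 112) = (w^2 - 3*w - 10)/(w^2 + 8*w + 16)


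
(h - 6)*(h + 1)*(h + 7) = h^3 + 2*h^2 - 41*h - 42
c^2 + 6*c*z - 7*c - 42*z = (c - 7)*(c + 6*z)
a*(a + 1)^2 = a^3 + 2*a^2 + a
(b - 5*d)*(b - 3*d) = b^2 - 8*b*d + 15*d^2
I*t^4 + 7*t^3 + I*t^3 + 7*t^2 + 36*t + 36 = (t - 6*I)*(t - 3*I)*(t + 2*I)*(I*t + I)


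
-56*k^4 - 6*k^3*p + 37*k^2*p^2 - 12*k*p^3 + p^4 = (-7*k + p)*(-4*k + p)*(-2*k + p)*(k + p)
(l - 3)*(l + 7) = l^2 + 4*l - 21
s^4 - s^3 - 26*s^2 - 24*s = s*(s - 6)*(s + 1)*(s + 4)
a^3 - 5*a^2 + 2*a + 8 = (a - 4)*(a - 2)*(a + 1)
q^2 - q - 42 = (q - 7)*(q + 6)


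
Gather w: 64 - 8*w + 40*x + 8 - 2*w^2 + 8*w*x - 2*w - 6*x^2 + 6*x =-2*w^2 + w*(8*x - 10) - 6*x^2 + 46*x + 72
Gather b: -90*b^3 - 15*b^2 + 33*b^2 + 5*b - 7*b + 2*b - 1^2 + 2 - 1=-90*b^3 + 18*b^2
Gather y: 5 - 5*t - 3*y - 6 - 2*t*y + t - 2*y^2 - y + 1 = -4*t - 2*y^2 + y*(-2*t - 4)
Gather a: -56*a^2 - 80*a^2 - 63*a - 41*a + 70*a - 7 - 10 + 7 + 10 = -136*a^2 - 34*a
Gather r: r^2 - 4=r^2 - 4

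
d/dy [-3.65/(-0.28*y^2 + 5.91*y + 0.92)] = (21.5715 - 2.044*y)/(-0.28*y^2 + 5.91*y + 0.92)^2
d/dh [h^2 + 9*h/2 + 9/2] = 2*h + 9/2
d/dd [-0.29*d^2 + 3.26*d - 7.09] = 3.26 - 0.58*d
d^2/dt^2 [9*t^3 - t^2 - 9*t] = 54*t - 2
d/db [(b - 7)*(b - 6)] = 2*b - 13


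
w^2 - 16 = (w - 4)*(w + 4)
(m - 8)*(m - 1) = m^2 - 9*m + 8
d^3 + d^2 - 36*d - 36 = (d - 6)*(d + 1)*(d + 6)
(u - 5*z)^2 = u^2 - 10*u*z + 25*z^2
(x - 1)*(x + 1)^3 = x^4 + 2*x^3 - 2*x - 1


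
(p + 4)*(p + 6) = p^2 + 10*p + 24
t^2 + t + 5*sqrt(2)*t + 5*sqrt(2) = (t + 1)*(t + 5*sqrt(2))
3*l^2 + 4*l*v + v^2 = (l + v)*(3*l + v)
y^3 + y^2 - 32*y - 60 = (y - 6)*(y + 2)*(y + 5)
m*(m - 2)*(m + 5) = m^3 + 3*m^2 - 10*m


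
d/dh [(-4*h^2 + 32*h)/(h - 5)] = 4*(-h^2 + 10*h - 40)/(h^2 - 10*h + 25)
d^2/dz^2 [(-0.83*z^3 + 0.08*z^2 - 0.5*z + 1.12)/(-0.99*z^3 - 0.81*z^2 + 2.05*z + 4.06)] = (-1.77635683940025e-15*z^7 - 1.48797*z^6 + 13.04721*z^5 + 28.29222*z^4 - 4.01663*z^3 + 73.21566*z^2 + 76.10232*z - 27.74044)/(0.970299*z^9 + 2.381643*z^8 - 4.078998*z^7 - 21.269547*z^6 - 11.087874*z^5 + 51.659397*z^4 + 80.790947*z^3 - 11.131302*z^2 - 101.37414*z - 66.923416)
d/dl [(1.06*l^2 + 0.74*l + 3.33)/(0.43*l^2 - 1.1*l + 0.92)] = (-1.4842*l^2 - 0.9134*l + 4.3438)/(0.1849*l^4 - 0.946*l^3 + 2.0012*l^2 - 2.024*l + 0.8464)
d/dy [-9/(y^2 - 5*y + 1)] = 9*(2*y - 5)/(y^2 - 5*y + 1)^2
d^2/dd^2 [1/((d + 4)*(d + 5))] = 2*((d + 4)^2 + (d + 4)*(d + 5) + (d + 5)^2)/((d + 4)^3*(d + 5)^3)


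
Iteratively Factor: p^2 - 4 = (p - 2)*(p + 2)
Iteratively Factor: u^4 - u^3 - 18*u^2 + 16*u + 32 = (u - 2)*(u^3 + u^2 - 16*u - 16) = (u - 2)*(u + 1)*(u^2 - 16) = (u - 2)*(u + 1)*(u + 4)*(u - 4)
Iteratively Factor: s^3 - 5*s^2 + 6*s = (s - 2)*(s^2 - 3*s) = s*(s - 2)*(s - 3)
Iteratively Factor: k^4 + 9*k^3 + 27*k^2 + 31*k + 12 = (k + 1)*(k^3 + 8*k^2 + 19*k + 12) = (k + 1)^2*(k^2 + 7*k + 12) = (k + 1)^2*(k + 3)*(k + 4)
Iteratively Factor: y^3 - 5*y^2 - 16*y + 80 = (y - 4)*(y^2 - y - 20) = (y - 4)*(y + 4)*(y - 5)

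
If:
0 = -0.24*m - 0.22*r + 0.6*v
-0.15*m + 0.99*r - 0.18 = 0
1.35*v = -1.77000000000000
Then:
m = -3.02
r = -0.28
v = -1.31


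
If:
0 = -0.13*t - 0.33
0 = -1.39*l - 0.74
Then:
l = -0.53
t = -2.54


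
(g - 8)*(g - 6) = g^2 - 14*g + 48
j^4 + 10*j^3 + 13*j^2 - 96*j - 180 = (j - 3)*(j + 2)*(j + 5)*(j + 6)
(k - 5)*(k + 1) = k^2 - 4*k - 5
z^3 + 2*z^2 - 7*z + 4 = (z - 1)^2*(z + 4)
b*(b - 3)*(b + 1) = b^3 - 2*b^2 - 3*b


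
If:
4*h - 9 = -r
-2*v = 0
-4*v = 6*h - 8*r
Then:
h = 36/19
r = 27/19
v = 0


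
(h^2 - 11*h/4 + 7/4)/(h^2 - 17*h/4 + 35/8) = 2*(h - 1)/(2*h - 5)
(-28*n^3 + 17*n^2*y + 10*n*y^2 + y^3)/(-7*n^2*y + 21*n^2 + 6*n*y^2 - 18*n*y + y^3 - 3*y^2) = (4*n + y)/(y - 3)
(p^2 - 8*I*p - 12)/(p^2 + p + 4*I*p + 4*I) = (p^2 - 8*I*p - 12)/(p^2 + p + 4*I*p + 4*I)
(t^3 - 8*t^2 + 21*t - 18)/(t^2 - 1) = (t^3 - 8*t^2 + 21*t - 18)/(t^2 - 1)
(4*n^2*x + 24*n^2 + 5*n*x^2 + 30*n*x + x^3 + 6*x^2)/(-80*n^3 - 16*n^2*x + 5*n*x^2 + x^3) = (n*x + 6*n + x^2 + 6*x)/(-20*n^2 + n*x + x^2)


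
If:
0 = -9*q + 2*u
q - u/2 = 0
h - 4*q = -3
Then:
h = -3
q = 0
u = 0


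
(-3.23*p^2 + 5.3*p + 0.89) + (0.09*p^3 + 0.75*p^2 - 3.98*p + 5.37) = 0.09*p^3 - 2.48*p^2 + 1.32*p + 6.26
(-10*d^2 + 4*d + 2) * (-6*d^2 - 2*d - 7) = 60*d^4 - 4*d^3 + 50*d^2 - 32*d - 14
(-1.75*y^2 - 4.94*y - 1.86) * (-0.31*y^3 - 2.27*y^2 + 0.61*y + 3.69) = 0.5425*y^5 + 5.5039*y^4 + 10.7229*y^3 - 5.2487*y^2 - 19.3632*y - 6.8634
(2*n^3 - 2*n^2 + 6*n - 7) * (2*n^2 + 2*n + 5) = 4*n^5 + 18*n^3 - 12*n^2 + 16*n - 35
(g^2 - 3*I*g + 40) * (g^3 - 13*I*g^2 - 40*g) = g^5 - 16*I*g^4 - 39*g^3 - 400*I*g^2 - 1600*g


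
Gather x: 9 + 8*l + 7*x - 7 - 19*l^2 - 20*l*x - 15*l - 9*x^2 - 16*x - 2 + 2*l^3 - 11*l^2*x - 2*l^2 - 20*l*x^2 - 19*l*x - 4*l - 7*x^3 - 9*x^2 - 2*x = 2*l^3 - 21*l^2 - 11*l - 7*x^3 + x^2*(-20*l - 18) + x*(-11*l^2 - 39*l - 11)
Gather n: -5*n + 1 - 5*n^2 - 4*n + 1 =-5*n^2 - 9*n + 2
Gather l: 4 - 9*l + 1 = 5 - 9*l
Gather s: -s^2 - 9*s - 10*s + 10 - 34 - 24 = -s^2 - 19*s - 48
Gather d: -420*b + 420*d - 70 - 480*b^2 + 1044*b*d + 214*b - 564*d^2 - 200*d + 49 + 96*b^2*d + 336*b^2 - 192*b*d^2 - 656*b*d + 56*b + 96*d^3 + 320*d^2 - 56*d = -144*b^2 - 150*b + 96*d^3 + d^2*(-192*b - 244) + d*(96*b^2 + 388*b + 164) - 21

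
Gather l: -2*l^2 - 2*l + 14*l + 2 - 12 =-2*l^2 + 12*l - 10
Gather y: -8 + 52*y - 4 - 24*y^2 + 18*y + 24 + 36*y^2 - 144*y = 12*y^2 - 74*y + 12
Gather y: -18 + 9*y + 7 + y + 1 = 10*y - 10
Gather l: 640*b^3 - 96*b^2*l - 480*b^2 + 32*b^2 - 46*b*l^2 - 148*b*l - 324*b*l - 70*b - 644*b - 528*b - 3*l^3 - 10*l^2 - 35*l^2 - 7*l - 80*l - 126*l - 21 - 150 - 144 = 640*b^3 - 448*b^2 - 1242*b - 3*l^3 + l^2*(-46*b - 45) + l*(-96*b^2 - 472*b - 213) - 315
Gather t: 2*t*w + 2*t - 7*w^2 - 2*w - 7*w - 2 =t*(2*w + 2) - 7*w^2 - 9*w - 2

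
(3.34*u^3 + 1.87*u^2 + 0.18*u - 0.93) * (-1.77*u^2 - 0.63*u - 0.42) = -5.9118*u^5 - 5.4141*u^4 - 2.8995*u^3 + 0.7473*u^2 + 0.5103*u + 0.3906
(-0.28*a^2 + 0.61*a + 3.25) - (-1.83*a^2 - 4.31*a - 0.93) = 1.55*a^2 + 4.92*a + 4.18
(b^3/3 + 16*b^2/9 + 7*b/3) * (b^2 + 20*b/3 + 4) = b^5/3 + 4*b^4 + 419*b^3/27 + 68*b^2/3 + 28*b/3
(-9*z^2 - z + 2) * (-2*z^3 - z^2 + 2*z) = 18*z^5 + 11*z^4 - 21*z^3 - 4*z^2 + 4*z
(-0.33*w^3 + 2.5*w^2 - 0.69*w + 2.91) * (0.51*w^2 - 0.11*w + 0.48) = -0.1683*w^5 + 1.3113*w^4 - 0.7853*w^3 + 2.76*w^2 - 0.6513*w + 1.3968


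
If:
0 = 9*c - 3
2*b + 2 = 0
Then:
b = -1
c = 1/3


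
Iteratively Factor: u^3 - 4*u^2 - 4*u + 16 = (u + 2)*(u^2 - 6*u + 8) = (u - 4)*(u + 2)*(u - 2)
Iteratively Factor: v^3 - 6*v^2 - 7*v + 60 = (v + 3)*(v^2 - 9*v + 20) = (v - 5)*(v + 3)*(v - 4)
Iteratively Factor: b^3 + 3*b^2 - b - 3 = (b - 1)*(b^2 + 4*b + 3) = (b - 1)*(b + 1)*(b + 3)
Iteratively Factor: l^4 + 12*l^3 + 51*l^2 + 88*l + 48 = (l + 3)*(l^3 + 9*l^2 + 24*l + 16) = (l + 1)*(l + 3)*(l^2 + 8*l + 16) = (l + 1)*(l + 3)*(l + 4)*(l + 4)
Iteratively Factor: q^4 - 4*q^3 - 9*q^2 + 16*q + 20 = (q - 2)*(q^3 - 2*q^2 - 13*q - 10) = (q - 2)*(q + 2)*(q^2 - 4*q - 5) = (q - 5)*(q - 2)*(q + 2)*(q + 1)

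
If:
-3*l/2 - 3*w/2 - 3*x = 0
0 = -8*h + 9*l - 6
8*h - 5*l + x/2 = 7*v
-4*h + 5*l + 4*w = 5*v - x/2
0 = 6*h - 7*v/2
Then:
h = -777/2179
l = 762/2179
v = -1332/2179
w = -3570/2179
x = 1404/2179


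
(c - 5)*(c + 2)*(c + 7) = c^3 + 4*c^2 - 31*c - 70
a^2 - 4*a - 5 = (a - 5)*(a + 1)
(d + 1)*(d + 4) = d^2 + 5*d + 4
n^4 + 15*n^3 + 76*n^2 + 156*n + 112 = (n + 2)^2*(n + 4)*(n + 7)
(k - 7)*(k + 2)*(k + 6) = k^3 + k^2 - 44*k - 84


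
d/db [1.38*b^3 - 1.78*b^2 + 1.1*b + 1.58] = 4.14*b^2 - 3.56*b + 1.1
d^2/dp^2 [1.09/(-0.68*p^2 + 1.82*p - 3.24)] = (1.008032*p^2 - 2.697968*p - 1.09*(1.36*p - 1.82)*(2.72*p - 3.64) + 4.802976)/(0.68*p^2 - 1.82*p + 3.24)^3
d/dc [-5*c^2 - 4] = -10*c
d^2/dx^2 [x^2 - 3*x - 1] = 2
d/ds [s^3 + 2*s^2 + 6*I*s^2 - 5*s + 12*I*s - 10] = 3*s^2 + s*(4 + 12*I) - 5 + 12*I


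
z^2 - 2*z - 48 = (z - 8)*(z + 6)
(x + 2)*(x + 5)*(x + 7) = x^3 + 14*x^2 + 59*x + 70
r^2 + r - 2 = (r - 1)*(r + 2)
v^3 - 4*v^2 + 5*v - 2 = (v - 2)*(v - 1)^2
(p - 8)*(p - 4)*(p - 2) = p^3 - 14*p^2 + 56*p - 64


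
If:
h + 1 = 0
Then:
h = -1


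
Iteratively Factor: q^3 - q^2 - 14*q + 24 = (q - 3)*(q^2 + 2*q - 8) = (q - 3)*(q - 2)*(q + 4)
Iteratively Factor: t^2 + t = (t + 1)*(t)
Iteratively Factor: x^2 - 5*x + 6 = (x - 2)*(x - 3)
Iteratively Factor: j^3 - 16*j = (j)*(j^2 - 16) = j*(j + 4)*(j - 4)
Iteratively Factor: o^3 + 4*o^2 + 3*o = (o + 1)*(o^2 + 3*o) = o*(o + 1)*(o + 3)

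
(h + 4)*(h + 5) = h^2 + 9*h + 20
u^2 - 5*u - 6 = (u - 6)*(u + 1)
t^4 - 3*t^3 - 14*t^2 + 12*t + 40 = (t - 5)*(t - 2)*(t + 2)^2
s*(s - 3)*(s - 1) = s^3 - 4*s^2 + 3*s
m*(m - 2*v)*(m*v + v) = m^3*v - 2*m^2*v^2 + m^2*v - 2*m*v^2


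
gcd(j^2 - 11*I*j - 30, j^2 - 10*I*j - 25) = j - 5*I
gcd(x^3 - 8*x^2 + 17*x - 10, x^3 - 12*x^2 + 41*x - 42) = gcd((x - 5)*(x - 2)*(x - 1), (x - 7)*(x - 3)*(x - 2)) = x - 2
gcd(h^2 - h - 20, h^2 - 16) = h + 4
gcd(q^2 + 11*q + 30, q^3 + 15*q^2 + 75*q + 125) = q + 5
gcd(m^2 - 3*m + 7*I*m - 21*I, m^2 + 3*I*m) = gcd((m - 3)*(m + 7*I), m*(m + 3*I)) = 1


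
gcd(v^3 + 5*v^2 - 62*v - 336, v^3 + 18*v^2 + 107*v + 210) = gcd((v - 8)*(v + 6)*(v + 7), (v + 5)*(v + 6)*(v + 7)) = v^2 + 13*v + 42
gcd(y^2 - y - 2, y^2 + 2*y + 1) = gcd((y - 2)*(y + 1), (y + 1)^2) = y + 1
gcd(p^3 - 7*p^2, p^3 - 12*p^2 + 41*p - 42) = p - 7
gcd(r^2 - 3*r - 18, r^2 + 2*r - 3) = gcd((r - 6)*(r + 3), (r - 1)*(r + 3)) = r + 3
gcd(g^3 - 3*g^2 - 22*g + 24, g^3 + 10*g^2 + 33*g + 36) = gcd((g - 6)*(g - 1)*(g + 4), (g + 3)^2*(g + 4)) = g + 4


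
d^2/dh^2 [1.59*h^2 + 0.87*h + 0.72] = 3.18000000000000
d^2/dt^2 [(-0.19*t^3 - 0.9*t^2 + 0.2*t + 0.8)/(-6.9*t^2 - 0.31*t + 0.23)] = (-1.4210854715202e-14*t^5 - 5.6843418860808e-14*t^4 - 22.254622*t^3 - 220.039482*t^2 - 12.111294*t - 2.62626)/(328.509*t^6 + 44.2773*t^5 - 30.86163*t^4 - 2.922029*t^3 + 1.028721*t^2 + 0.049197*t - 0.012167)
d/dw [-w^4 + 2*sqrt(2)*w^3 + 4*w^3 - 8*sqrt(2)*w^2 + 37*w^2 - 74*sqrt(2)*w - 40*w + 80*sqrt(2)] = -4*w^3 + 6*sqrt(2)*w^2 + 12*w^2 - 16*sqrt(2)*w + 74*w - 74*sqrt(2) - 40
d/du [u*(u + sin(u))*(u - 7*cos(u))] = u*(u + sin(u))*(7*sin(u) + 1) + u*(u - 7*cos(u))*(cos(u) + 1) + (u + sin(u))*(u - 7*cos(u))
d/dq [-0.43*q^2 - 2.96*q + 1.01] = -0.86*q - 2.96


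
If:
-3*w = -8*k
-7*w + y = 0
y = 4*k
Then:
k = 0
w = 0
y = 0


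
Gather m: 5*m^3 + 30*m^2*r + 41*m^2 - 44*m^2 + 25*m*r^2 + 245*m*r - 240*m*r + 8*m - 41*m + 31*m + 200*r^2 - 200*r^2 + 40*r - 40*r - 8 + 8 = 5*m^3 + m^2*(30*r - 3) + m*(25*r^2 + 5*r - 2)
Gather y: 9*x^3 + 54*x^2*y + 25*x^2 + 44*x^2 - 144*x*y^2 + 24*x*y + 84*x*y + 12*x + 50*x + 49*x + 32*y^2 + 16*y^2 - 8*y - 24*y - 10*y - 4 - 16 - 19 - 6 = 9*x^3 + 69*x^2 + 111*x + y^2*(48 - 144*x) + y*(54*x^2 + 108*x - 42) - 45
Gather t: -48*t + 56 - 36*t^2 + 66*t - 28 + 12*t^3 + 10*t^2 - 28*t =12*t^3 - 26*t^2 - 10*t + 28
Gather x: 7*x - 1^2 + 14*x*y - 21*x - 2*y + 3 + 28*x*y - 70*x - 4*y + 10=x*(42*y - 84) - 6*y + 12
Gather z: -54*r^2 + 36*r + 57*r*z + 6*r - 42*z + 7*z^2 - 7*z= -54*r^2 + 42*r + 7*z^2 + z*(57*r - 49)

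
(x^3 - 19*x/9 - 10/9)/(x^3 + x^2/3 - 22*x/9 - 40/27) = 3*(x + 1)/(3*x + 4)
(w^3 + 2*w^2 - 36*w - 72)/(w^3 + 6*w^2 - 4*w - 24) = (w - 6)/(w - 2)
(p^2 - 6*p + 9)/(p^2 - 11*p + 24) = (p - 3)/(p - 8)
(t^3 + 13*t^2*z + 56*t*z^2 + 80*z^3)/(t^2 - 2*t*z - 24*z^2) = (-t^2 - 9*t*z - 20*z^2)/(-t + 6*z)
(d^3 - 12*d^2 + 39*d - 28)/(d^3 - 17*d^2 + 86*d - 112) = (d^2 - 5*d + 4)/(d^2 - 10*d + 16)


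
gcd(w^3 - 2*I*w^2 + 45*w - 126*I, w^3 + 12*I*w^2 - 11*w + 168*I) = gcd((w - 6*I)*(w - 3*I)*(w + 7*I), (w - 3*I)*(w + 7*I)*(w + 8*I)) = w^2 + 4*I*w + 21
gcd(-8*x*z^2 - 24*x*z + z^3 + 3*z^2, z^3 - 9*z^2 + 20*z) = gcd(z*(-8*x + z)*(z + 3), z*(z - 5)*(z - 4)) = z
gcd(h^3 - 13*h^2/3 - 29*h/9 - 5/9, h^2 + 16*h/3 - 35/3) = 1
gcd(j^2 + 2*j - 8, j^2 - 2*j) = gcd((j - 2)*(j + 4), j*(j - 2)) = j - 2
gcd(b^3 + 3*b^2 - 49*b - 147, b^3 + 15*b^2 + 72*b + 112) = b + 7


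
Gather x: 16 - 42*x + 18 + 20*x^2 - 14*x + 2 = 20*x^2 - 56*x + 36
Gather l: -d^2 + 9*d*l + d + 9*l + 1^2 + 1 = -d^2 + d + l*(9*d + 9) + 2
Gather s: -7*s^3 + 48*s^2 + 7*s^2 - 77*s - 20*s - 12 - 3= -7*s^3 + 55*s^2 - 97*s - 15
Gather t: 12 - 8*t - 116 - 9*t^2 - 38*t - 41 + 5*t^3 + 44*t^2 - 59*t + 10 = 5*t^3 + 35*t^2 - 105*t - 135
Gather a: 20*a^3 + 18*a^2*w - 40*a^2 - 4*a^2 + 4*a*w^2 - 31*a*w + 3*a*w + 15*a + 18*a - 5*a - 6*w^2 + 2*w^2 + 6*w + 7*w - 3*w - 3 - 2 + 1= 20*a^3 + a^2*(18*w - 44) + a*(4*w^2 - 28*w + 28) - 4*w^2 + 10*w - 4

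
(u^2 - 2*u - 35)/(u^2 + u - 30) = (u^2 - 2*u - 35)/(u^2 + u - 30)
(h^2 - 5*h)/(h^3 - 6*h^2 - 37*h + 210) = h/(h^2 - h - 42)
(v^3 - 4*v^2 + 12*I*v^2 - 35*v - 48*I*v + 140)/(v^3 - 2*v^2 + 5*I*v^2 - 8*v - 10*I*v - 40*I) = (v + 7*I)/(v + 2)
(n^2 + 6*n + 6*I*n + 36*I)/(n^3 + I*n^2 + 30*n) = (n + 6)/(n*(n - 5*I))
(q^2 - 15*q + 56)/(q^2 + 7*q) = (q^2 - 15*q + 56)/(q*(q + 7))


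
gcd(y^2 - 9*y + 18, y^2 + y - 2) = 1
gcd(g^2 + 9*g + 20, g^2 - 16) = g + 4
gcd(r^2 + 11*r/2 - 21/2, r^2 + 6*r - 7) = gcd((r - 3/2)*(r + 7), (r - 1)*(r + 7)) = r + 7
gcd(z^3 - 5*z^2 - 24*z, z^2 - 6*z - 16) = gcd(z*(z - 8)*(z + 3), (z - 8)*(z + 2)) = z - 8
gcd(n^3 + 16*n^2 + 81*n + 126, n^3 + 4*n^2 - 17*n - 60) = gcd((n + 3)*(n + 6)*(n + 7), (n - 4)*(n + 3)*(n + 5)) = n + 3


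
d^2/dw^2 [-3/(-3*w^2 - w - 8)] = 6*(-9*w^2 - 3*w + (6*w + 1)^2 - 24)/(3*w^2 + w + 8)^3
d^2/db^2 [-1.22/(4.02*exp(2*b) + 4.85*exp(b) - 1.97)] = (-1.22*(8.04*exp(b) + 4.85)*(16.08*exp(b) + 9.7)*exp(b) + (19.6176*exp(b) + 5.917)*(4.02*exp(2*b) + 4.85*exp(b) - 1.97))*exp(b)/(4.02*exp(2*b) + 4.85*exp(b) - 1.97)^3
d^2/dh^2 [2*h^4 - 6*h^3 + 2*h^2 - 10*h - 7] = 24*h^2 - 36*h + 4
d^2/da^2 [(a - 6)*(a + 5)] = 2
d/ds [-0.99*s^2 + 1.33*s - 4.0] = 1.33 - 1.98*s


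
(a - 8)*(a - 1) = a^2 - 9*a + 8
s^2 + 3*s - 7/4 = (s - 1/2)*(s + 7/2)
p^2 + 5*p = p*(p + 5)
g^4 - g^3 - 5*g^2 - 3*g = g*(g - 3)*(g + 1)^2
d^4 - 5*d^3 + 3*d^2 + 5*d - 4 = (d - 4)*(d - 1)^2*(d + 1)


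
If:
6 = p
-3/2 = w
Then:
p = 6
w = -3/2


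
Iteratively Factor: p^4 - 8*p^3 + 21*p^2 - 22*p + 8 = (p - 1)*(p^3 - 7*p^2 + 14*p - 8) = (p - 2)*(p - 1)*(p^2 - 5*p + 4) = (p - 2)*(p - 1)^2*(p - 4)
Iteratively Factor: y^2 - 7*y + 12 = (y - 4)*(y - 3)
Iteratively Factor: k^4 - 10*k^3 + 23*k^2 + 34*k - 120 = (k + 2)*(k^3 - 12*k^2 + 47*k - 60) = (k - 3)*(k + 2)*(k^2 - 9*k + 20) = (k - 4)*(k - 3)*(k + 2)*(k - 5)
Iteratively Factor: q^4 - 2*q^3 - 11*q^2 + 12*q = (q)*(q^3 - 2*q^2 - 11*q + 12) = q*(q - 1)*(q^2 - q - 12) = q*(q - 1)*(q + 3)*(q - 4)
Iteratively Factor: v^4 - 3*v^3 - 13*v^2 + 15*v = (v - 5)*(v^3 + 2*v^2 - 3*v) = (v - 5)*(v - 1)*(v^2 + 3*v) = (v - 5)*(v - 1)*(v + 3)*(v)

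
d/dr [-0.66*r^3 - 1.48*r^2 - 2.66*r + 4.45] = -1.98*r^2 - 2.96*r - 2.66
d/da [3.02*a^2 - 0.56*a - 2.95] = 6.04*a - 0.56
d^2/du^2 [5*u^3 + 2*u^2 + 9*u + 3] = 30*u + 4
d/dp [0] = 0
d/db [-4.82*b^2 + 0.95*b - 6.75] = 0.95 - 9.64*b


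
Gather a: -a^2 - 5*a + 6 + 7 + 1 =-a^2 - 5*a + 14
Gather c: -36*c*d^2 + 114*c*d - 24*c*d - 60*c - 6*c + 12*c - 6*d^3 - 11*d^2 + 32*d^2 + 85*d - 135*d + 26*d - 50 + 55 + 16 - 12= c*(-36*d^2 + 90*d - 54) - 6*d^3 + 21*d^2 - 24*d + 9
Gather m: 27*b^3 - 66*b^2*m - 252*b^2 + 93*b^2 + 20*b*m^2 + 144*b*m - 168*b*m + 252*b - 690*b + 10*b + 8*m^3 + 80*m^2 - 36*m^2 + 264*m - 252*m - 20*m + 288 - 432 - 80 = 27*b^3 - 159*b^2 - 428*b + 8*m^3 + m^2*(20*b + 44) + m*(-66*b^2 - 24*b - 8) - 224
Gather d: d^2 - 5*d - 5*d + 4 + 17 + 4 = d^2 - 10*d + 25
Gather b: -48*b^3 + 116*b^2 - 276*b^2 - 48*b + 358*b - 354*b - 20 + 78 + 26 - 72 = -48*b^3 - 160*b^2 - 44*b + 12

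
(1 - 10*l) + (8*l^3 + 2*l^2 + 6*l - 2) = 8*l^3 + 2*l^2 - 4*l - 1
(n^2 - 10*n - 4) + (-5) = n^2 - 10*n - 9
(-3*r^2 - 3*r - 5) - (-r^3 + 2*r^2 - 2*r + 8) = r^3 - 5*r^2 - r - 13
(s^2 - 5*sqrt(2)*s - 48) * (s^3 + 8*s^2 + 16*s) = s^5 - 5*sqrt(2)*s^4 + 8*s^4 - 40*sqrt(2)*s^3 - 32*s^3 - 384*s^2 - 80*sqrt(2)*s^2 - 768*s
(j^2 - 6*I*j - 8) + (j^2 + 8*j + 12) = 2*j^2 + 8*j - 6*I*j + 4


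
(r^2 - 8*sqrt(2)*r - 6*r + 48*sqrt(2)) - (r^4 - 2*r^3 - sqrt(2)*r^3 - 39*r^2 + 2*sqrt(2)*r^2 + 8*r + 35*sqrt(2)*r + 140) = -r^4 + sqrt(2)*r^3 + 2*r^3 - 2*sqrt(2)*r^2 + 40*r^2 - 43*sqrt(2)*r - 14*r - 140 + 48*sqrt(2)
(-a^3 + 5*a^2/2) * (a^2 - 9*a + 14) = -a^5 + 23*a^4/2 - 73*a^3/2 + 35*a^2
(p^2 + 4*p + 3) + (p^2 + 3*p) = 2*p^2 + 7*p + 3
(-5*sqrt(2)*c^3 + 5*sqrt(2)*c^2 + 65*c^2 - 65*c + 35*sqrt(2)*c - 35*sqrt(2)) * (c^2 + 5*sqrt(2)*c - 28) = -5*sqrt(2)*c^5 + 5*sqrt(2)*c^4 + 15*c^4 - 15*c^3 + 500*sqrt(2)*c^3 - 1470*c^2 - 500*sqrt(2)*c^2 - 980*sqrt(2)*c + 1470*c + 980*sqrt(2)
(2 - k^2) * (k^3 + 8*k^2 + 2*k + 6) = -k^5 - 8*k^4 + 10*k^2 + 4*k + 12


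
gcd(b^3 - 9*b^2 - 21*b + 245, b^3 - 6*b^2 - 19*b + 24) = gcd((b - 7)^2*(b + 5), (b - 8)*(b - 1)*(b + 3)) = 1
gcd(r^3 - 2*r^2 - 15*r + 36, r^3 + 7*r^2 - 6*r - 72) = r^2 + r - 12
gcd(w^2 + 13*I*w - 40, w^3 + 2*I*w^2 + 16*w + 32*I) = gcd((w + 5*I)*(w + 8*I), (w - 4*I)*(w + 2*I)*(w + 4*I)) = 1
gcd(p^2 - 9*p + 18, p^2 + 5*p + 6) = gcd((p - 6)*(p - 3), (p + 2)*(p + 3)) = 1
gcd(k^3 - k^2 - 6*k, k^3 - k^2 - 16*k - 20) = k + 2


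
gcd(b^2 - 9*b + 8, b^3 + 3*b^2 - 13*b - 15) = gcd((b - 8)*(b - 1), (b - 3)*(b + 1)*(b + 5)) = 1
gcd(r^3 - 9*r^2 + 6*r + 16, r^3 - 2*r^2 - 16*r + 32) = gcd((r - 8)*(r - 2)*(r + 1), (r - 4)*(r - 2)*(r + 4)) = r - 2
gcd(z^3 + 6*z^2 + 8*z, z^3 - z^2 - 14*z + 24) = z + 4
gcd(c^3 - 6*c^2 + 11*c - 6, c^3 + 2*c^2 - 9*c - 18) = c - 3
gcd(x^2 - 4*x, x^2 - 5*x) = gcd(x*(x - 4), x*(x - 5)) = x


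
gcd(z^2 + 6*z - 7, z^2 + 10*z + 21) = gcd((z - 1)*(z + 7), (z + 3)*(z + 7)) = z + 7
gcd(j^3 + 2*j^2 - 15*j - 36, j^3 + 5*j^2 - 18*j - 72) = j^2 - j - 12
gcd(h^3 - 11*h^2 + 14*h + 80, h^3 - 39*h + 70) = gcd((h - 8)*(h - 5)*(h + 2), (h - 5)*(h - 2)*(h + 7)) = h - 5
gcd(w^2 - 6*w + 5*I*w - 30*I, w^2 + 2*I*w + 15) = w + 5*I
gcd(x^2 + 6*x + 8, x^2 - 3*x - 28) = x + 4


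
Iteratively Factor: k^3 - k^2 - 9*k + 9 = (k + 3)*(k^2 - 4*k + 3) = (k - 3)*(k + 3)*(k - 1)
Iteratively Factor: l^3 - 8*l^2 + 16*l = (l - 4)*(l^2 - 4*l) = (l - 4)^2*(l)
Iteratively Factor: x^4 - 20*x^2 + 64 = (x + 2)*(x^3 - 2*x^2 - 16*x + 32) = (x - 2)*(x + 2)*(x^2 - 16) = (x - 2)*(x + 2)*(x + 4)*(x - 4)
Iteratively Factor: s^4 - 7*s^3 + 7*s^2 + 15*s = (s - 3)*(s^3 - 4*s^2 - 5*s) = (s - 3)*(s + 1)*(s^2 - 5*s) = (s - 5)*(s - 3)*(s + 1)*(s)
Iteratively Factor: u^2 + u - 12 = (u - 3)*(u + 4)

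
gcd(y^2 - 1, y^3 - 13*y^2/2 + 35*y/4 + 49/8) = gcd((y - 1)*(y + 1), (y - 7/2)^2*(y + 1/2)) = 1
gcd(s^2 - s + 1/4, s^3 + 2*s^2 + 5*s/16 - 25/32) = s - 1/2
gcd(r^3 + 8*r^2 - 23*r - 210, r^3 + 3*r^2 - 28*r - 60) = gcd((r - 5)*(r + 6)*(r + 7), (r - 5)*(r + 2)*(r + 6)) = r^2 + r - 30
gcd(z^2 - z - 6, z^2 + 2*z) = z + 2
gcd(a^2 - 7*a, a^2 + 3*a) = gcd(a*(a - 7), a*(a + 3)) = a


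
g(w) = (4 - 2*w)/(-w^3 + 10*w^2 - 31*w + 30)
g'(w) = (4 - 2*w)*(3*w^2 - 20*w + 31)/(-w^3 + 10*w^2 - 31*w + 30)^2 - 2/(-w^3 + 10*w^2 - 31*w + 30)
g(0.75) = 0.21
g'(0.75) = 0.14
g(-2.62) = 0.05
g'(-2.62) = 0.01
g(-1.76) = 0.06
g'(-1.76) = 0.02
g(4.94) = -17.18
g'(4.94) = -277.51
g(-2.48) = 0.05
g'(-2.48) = 0.02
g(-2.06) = 0.06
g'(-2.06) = 0.02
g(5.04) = 24.51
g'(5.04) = -624.76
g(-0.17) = 0.12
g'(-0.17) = 0.06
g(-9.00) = 0.01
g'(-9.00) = 0.00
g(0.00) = 0.13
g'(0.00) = 0.07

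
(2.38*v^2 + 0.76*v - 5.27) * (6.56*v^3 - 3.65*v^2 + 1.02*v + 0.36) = 15.6128*v^5 - 3.7014*v^4 - 34.9176*v^3 + 20.8675*v^2 - 5.1018*v - 1.8972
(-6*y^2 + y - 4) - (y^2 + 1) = -7*y^2 + y - 5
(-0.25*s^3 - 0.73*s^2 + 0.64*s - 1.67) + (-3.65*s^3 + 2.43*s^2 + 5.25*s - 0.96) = -3.9*s^3 + 1.7*s^2 + 5.89*s - 2.63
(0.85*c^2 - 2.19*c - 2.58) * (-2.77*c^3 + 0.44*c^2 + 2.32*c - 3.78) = -2.3545*c^5 + 6.4403*c^4 + 8.155*c^3 - 9.429*c^2 + 2.2926*c + 9.7524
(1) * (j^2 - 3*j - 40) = j^2 - 3*j - 40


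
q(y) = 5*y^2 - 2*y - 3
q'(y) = 10*y - 2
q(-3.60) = 69.00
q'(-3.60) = -38.00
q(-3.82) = 77.60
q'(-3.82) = -40.20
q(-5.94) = 185.30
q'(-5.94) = -61.40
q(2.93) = 34.06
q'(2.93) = 27.30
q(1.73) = 8.50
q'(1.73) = 15.30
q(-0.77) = 1.50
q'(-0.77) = -9.70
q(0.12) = -3.17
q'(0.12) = -0.80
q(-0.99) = 3.88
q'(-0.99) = -11.90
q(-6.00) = 189.00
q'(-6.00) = -62.00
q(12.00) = 693.00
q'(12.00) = 118.00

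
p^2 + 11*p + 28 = (p + 4)*(p + 7)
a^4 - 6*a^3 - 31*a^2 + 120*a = a*(a - 8)*(a - 3)*(a + 5)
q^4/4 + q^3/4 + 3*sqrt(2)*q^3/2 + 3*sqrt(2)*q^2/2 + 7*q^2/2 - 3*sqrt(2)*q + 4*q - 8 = (q/2 + 1)*(q/2 + sqrt(2))*(q - 1)*(q + 4*sqrt(2))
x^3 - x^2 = x^2*(x - 1)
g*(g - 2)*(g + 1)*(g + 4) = g^4 + 3*g^3 - 6*g^2 - 8*g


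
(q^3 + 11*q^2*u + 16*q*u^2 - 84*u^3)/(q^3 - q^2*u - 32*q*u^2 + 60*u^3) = (q + 7*u)/(q - 5*u)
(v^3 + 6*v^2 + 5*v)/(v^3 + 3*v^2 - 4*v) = (v^2 + 6*v + 5)/(v^2 + 3*v - 4)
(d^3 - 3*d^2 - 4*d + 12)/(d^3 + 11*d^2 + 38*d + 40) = (d^2 - 5*d + 6)/(d^2 + 9*d + 20)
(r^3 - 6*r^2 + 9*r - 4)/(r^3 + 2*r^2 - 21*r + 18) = (r^2 - 5*r + 4)/(r^2 + 3*r - 18)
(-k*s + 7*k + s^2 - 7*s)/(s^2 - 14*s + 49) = (-k + s)/(s - 7)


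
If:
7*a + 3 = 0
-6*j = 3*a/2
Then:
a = -3/7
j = 3/28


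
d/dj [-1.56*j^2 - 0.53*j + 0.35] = -3.12*j - 0.53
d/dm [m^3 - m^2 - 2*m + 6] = 3*m^2 - 2*m - 2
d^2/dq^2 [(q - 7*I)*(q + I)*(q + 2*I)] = 6*q - 8*I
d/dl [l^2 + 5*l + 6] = 2*l + 5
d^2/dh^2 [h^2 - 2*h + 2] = 2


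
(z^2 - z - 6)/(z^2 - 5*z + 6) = (z + 2)/(z - 2)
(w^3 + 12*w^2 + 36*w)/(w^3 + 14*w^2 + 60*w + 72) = w/(w + 2)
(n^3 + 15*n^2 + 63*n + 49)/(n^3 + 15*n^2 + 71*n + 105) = (n^2 + 8*n + 7)/(n^2 + 8*n + 15)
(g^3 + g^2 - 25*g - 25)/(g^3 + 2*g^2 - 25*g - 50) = (g + 1)/(g + 2)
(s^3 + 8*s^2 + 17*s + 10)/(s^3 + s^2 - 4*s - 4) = (s + 5)/(s - 2)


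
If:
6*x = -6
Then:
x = -1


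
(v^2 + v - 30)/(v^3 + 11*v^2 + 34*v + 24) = (v - 5)/(v^2 + 5*v + 4)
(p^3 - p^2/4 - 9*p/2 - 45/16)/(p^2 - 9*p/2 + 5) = (8*p^2 + 18*p + 9)/(8*(p - 2))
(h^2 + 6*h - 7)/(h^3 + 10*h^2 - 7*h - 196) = (h - 1)/(h^2 + 3*h - 28)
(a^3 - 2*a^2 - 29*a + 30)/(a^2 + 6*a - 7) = (a^2 - a - 30)/(a + 7)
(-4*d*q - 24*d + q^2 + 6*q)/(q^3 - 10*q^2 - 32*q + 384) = (-4*d + q)/(q^2 - 16*q + 64)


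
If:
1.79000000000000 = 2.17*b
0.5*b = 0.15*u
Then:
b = 0.82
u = 2.75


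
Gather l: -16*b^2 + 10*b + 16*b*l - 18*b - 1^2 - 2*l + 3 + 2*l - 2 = -16*b^2 + 16*b*l - 8*b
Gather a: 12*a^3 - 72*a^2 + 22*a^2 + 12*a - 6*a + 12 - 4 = 12*a^3 - 50*a^2 + 6*a + 8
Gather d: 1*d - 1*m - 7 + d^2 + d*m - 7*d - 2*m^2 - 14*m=d^2 + d*(m - 6) - 2*m^2 - 15*m - 7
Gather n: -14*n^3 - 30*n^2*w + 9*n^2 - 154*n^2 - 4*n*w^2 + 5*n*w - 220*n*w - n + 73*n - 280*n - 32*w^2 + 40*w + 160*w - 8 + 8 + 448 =-14*n^3 + n^2*(-30*w - 145) + n*(-4*w^2 - 215*w - 208) - 32*w^2 + 200*w + 448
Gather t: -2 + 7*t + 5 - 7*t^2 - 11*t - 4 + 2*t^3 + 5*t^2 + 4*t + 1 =2*t^3 - 2*t^2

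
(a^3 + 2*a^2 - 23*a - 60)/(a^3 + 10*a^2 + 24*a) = (a^2 - 2*a - 15)/(a*(a + 6))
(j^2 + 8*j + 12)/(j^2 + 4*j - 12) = (j + 2)/(j - 2)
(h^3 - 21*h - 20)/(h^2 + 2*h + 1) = (h^2 - h - 20)/(h + 1)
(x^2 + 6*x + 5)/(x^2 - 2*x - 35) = (x + 1)/(x - 7)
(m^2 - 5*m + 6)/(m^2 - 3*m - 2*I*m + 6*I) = (m - 2)/(m - 2*I)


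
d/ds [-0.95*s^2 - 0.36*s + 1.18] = -1.9*s - 0.36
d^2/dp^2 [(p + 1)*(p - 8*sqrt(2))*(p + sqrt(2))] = 6*p - 14*sqrt(2) + 2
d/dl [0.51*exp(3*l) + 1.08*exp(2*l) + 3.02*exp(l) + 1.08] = (1.53*exp(2*l) + 2.16*exp(l) + 3.02)*exp(l)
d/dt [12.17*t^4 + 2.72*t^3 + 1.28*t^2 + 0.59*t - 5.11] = 48.68*t^3 + 8.16*t^2 + 2.56*t + 0.59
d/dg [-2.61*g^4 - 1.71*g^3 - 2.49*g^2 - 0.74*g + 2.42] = -10.44*g^3 - 5.13*g^2 - 4.98*g - 0.74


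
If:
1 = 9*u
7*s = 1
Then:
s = 1/7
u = 1/9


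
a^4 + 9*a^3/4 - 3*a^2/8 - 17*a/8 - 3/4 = (a - 1)*(a + 1/2)*(a + 3/4)*(a + 2)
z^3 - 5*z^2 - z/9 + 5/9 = (z - 5)*(z - 1/3)*(z + 1/3)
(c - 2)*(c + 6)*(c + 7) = c^3 + 11*c^2 + 16*c - 84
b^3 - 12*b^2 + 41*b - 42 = (b - 7)*(b - 3)*(b - 2)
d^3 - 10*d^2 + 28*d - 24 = (d - 6)*(d - 2)^2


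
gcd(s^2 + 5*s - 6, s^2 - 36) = s + 6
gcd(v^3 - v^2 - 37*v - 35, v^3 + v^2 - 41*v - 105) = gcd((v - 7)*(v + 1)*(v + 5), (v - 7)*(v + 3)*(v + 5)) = v^2 - 2*v - 35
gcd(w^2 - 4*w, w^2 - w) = w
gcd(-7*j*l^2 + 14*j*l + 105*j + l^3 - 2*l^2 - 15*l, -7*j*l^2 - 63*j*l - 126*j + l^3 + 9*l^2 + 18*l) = 7*j*l + 21*j - l^2 - 3*l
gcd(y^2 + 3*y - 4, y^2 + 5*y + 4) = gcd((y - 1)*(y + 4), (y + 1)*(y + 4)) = y + 4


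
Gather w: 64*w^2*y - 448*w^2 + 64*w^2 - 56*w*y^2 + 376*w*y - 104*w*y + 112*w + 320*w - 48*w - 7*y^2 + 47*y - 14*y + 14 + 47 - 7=w^2*(64*y - 384) + w*(-56*y^2 + 272*y + 384) - 7*y^2 + 33*y + 54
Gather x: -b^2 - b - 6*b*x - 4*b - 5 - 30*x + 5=-b^2 - 5*b + x*(-6*b - 30)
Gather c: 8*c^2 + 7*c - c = 8*c^2 + 6*c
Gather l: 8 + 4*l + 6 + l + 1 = 5*l + 15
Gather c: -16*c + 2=2 - 16*c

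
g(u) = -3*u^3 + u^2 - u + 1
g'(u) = -9*u^2 + 2*u - 1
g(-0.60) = 2.61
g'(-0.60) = -5.44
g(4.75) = -302.70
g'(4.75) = -194.56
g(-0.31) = 1.50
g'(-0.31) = -2.48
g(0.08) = 0.92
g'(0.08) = -0.90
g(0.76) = -0.50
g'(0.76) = -4.68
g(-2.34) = 47.25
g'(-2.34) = -54.96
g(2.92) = -68.08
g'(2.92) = -71.90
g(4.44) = -246.31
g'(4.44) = -169.54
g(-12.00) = 5341.00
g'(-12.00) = -1321.00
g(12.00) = -5051.00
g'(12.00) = -1273.00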